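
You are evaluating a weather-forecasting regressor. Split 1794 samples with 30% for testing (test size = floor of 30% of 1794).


Test = ⌊1794·30/100⌋ = 538
Train = 1794 - 538 = 1256

Train: 1256, Test: 538


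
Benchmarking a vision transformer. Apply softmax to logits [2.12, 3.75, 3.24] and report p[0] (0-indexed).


Exponentials: e^2.12=8.3311, e^3.75=42.5211, e^3.24=25.5337
Sum = 76.3859
Softmax = [0.1091, 0.5567, 0.3343]
p[0] = 8.3311/76.3859 = 0.1091

0.1091


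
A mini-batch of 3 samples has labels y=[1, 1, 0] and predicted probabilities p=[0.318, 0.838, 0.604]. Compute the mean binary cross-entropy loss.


L[0] = -ln(0.318) = 1.1457
L[1] = -ln(0.838) = 0.1767
L[2] = -ln(1-0.604) = -ln(0.396) = 0.9263
mean = (1.1457 + 0.1767 + 0.9263)/3 = 0.7496

0.7496


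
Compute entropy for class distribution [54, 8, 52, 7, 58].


Probabilities: [54/179, 8/179, 52/179, 7/179, 58/179] ≈ [0.3017, 0.0447, 0.2905, 0.0391, 0.324]
H = -((54/179)·log₂(54/179) + (8/179)·log₂(8/179) + (52/179)·log₂(52/179) + (7/179)·log₂(7/179) + (58/179)·log₂(58/179))
  = 1.9497 bits

1.9497 bits


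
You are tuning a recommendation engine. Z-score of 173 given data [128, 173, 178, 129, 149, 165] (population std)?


μ = 153.6667, σ = 19.9304
z = (173 - 153.6667)/19.9304 = 0.97

0.97


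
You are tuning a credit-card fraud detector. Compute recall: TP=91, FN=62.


Recall = TP/(TP+FN)
= 91/(91+62)
= 91/153 = 59.48%

59.48%


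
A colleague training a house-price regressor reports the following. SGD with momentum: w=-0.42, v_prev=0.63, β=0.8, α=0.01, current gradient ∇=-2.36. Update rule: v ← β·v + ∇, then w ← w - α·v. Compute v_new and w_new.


v_new = 0.8·0.63 - 2.36 = 0.504 - 2.36 = -1.856
w_new = -0.42 - 0.01·-1.856 = -0.42 + 0.01856 = -0.40144

v_new=-1.856, w_new=-0.40144


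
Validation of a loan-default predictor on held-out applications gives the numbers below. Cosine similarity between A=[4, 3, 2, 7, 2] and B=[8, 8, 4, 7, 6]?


A·B = 4·8 + 3·8 + 2·4 + 7·7 + 2·6 = 125
‖A‖ = √82 = 9.0554, ‖B‖ = √229 = 15.1327
cos = 125/(√82·√229) = 125/√18778 = 0.9122

0.9122


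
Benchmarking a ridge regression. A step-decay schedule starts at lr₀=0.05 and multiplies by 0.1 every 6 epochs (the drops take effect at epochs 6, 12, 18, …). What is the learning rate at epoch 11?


n_drops = ⌊11/6⌋ = 1
lr = 0.05·0.1^1 = 0.05·0.1 = 0.005

0.005


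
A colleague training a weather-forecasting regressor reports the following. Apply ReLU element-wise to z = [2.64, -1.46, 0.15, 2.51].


ReLU(2.64) = max(0, 2.64) = 2.64
ReLU(-1.46) = max(0, -1.46) = 0.0
ReLU(0.15) = max(0, 0.15) = 0.15
ReLU(2.51) = max(0, 2.51) = 2.51
result = [2.64, 0.0, 0.15, 2.51]

[2.64, 0.0, 0.15, 2.51]


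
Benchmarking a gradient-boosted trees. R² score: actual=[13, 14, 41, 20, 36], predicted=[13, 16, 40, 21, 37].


ȳ = 24.8
SS_res = Σ(y-ŷ)² = 7
SS_tot = Σ(y-ȳ)² = 666.8
R² = 1 - SS_res/SS_tot = 1 - 0.0105 = 0.9895

0.9895


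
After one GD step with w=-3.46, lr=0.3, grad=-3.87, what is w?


w_new = w - α·∇
= -3.46 - 0.3·-3.87
= -3.46 + 1.161
= -2.299

-2.299


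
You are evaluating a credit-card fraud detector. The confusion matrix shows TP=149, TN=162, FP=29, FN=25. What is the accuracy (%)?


Accuracy = (TP+TN)/(TP+TN+FP+FN)
= (149+162)/(365)
= 311/365 = 85.21%

85.21%


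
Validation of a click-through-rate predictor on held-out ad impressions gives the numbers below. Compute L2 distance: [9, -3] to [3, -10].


d = √((9-3)² + (-3+ 10)²)
  = √(36 + 49)
  = √85 = 9.2195

9.2195


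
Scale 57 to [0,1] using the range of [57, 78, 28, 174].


min=28, max=174
(57-28)/(174-28) = 29/146 = 0.1986

0.1986


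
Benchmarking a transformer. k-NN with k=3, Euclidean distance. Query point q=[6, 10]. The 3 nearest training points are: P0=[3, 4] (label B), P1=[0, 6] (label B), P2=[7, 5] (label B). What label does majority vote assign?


d(q,P0) = 6.7082  (label B)
d(q,P1) = 7.2111  (label B)
d(q,P2) = 5.099  (label B)
Votes: A=0, B=3
Majority → B

B


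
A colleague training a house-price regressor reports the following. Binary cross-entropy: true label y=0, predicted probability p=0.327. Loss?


BCE = -[y·ln(p) + (1-y)·ln(1-p)]
= -0 - 1·ln(1-0.327)
= -ln(0.673) = 0.396

0.396


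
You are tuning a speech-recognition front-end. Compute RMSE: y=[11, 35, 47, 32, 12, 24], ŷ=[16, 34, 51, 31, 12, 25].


MSE = 44/6 = 7.3333
RMSE = √(44/6) = 2.708

2.708


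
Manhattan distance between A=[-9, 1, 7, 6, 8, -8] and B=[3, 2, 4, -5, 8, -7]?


d = |-9-3| + |1-2| + |7-4| + |6+ 5| + |8-8| + |-8+ 7|
  = 12 + 1 + 3 + 11 + 0 + 1
  = 28

28


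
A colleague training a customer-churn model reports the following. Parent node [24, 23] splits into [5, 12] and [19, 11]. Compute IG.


Parent = [24, 23], H_parent = 0.9997
H_left = 0.874 (n=17), H_right = 0.9481 (n=30)
H_children = (17/47)·0.874 + (30/47)·0.9481 = 0.9213
IG = 0.9997 - 0.9213 = 0.0784

0.0784


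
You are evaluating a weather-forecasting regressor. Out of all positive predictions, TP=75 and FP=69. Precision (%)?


Precision = TP/(TP+FP)
= 75/(75+69)
= 75/144 = 52.08%

52.08%


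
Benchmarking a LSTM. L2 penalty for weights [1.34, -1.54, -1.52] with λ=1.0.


‖w‖₂² = (1.34)² + (-1.54)² + (-1.52)²
     = 1.7956 + 2.3716 + 2.3104
     = 6.4776
λ·‖w‖₂² = 1.0·6.4776 = 6.4776

6.4776


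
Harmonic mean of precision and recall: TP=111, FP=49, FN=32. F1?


Precision = 111/160 = 0.6937
Recall = 111/143 = 0.7762
F1 = 2·P·R/(P+R) = 2·TP/(2·TP+FP+FN) = 222/(222+49+32) = 222/303 = 0.7327

0.7327


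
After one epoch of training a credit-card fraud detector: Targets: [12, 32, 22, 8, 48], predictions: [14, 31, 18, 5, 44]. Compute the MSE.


Squared errors: (12-14)²=4, (32-31)²=1, (22-18)²=16, (8-5)²=9, (48-44)²=16
Sum = 46
MSE = 46/5 = 46/5

46/5


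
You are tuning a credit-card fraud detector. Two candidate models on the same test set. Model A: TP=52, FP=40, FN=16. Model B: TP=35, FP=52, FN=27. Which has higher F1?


Model A: P=52/92=0.5652, R=52/68=0.7647, F1=2PR/(P+R)=2TP/(2TP+FP+FN)=104/160=0.65
Model B: P=35/87=0.4023, R=35/62=0.5645, F1=2PR/(P+R)=2TP/(2TP+FP+FN)=70/149=0.4698
0.65 > 0.4698 → Model A

Model A


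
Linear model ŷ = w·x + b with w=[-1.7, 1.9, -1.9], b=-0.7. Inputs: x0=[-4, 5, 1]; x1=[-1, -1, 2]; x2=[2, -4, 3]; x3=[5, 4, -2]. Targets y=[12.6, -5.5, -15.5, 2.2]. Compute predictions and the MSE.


ŷ0 = (-1.7)·(-4) + (1.9)·(5) + (-1.9)·(1) - 0.7 = 13.7
ŷ1 = (-1.7)·(-1) + (1.9)·(-1) + (-1.9)·(2) - 0.7 = -4.7
ŷ2 = (-1.7)·(2) + (1.9)·(-4) + (-1.9)·(3) - 0.7 = -17.4
ŷ3 = (-1.7)·(5) + (1.9)·(4) + (-1.9)·(-2) - 0.7 = 2.2
errors² = [1.21, 0.64, 3.61, 0.0]
MSE = 5.4600/4 = 1.365

1.365


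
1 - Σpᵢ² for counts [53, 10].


Probabilities: [53/63, 10/63] ≈ [0.8413, 0.1587]
Σpᵢ² = (2809 + 100)/63² = 2909/3969
Gini = 1 - Σpᵢ² = 1 - 2909/3969 = 0.2671

0.2671


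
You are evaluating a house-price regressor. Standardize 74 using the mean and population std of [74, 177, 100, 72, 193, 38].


μ = 109, σ = 56.8565
z = (74 - 109)/56.8565 = -0.6156

-0.6156


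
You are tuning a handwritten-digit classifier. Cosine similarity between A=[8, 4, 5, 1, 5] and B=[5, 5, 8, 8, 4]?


A·B = 8·5 + 4·5 + 5·8 + 1·8 + 5·4 = 128
‖A‖ = √131 = 11.4455, ‖B‖ = √194 = 13.9284
cos = 128/(√131·√194) = 128/√25414 = 0.8029

0.8029


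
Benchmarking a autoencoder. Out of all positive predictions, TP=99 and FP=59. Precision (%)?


Precision = TP/(TP+FP)
= 99/(99+59)
= 99/158 = 62.66%

62.66%


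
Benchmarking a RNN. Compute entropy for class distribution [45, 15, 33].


Probabilities: [45/93, 15/93, 33/93] ≈ [0.4839, 0.1613, 0.3548]
H = -((45/93)·log₂(45/93) + (15/93)·log₂(15/93) + (33/93)·log₂(33/93))
  = 1.4617 bits

1.4617 bits


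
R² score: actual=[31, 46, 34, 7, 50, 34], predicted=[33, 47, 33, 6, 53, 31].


ȳ = 33.6667
SS_res = Σ(y-ŷ)² = 25
SS_tot = Σ(y-ȳ)² = 1137.33
R² = 1 - SS_res/SS_tot = 1 - 0.022 = 0.978

0.978


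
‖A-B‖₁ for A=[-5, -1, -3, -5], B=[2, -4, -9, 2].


d = |-5-2| + |-1+ 4| + |-3+ 9| + |-5-2|
  = 7 + 3 + 6 + 7
  = 23

23


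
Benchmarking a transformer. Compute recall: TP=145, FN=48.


Recall = TP/(TP+FN)
= 145/(145+48)
= 145/193 = 75.13%

75.13%


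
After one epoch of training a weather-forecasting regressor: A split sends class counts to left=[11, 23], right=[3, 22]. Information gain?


Parent = [14, 45], H_parent = 0.7905
H_left = 0.9082 (n=34), H_right = 0.5294 (n=25)
H_children = (34/59)·0.9082 + (25/59)·0.5294 = 0.7477
IG = 0.7905 - 0.7477 = 0.0428

0.0428


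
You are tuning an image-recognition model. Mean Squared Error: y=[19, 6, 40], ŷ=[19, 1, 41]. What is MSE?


Squared errors: (19-19)²=0, (6-1)²=25, (40-41)²=1
Sum = 26
MSE = 26/3 = 26/3

26/3


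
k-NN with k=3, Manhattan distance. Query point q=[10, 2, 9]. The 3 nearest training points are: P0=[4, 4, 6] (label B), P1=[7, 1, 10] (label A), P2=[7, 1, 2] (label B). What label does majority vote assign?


d(q,P0) = 11  (label B)
d(q,P1) = 5  (label A)
d(q,P2) = 11  (label B)
Votes: A=1, B=2
Majority → B

B


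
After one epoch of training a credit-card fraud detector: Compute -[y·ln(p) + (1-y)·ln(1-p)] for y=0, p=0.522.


BCE = -[y·ln(p) + (1-y)·ln(1-p)]
= -0 - 1·ln(1-0.522)
= -ln(0.478) = 0.7381

0.7381


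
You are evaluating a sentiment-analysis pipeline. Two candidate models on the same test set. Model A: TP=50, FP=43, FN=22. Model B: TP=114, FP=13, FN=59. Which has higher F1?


Model A: P=50/93=0.5376, R=50/72=0.6944, F1=2PR/(P+R)=2TP/(2TP+FP+FN)=100/165=0.6061
Model B: P=114/127=0.8976, R=114/173=0.659, F1=2PR/(P+R)=2TP/(2TP+FP+FN)=228/300=0.76
0.6061 < 0.76 → Model B

Model B


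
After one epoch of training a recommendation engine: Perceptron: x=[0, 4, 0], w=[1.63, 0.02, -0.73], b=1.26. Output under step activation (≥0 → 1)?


z = (0)·(1.63) + (4)·(0.02) + (0)·(-0.73) + 1.26
  = 1.34
step(z) = 1 (z≥0)

1


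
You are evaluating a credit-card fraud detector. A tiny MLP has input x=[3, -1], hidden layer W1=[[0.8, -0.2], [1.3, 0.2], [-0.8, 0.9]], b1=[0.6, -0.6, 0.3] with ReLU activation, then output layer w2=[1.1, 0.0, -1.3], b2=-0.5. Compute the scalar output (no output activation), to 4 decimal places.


z1[0] = (0.8)·(3) + (-0.2)·(-1) + 0.6 = 3.2
z1[1] = (1.3)·(3) + (0.2)·(-1) - 0.6 = 3.1
z1[2] = (-0.8)·(3) + (0.9)·(-1) + 0.3 = -3.0
h = ReLU(z1) = [3.2, 3.1, 0.0]
output = (1.1)·(3.2) + (0.0)·(3.1) + (-1.3)·(0.0) - 0.5 = 3.02

3.02


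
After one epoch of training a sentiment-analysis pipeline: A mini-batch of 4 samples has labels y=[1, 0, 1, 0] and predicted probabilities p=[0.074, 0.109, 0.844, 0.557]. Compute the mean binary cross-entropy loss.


L[0] = -ln(0.074) = 2.6037
L[1] = -ln(1-0.109) = -ln(0.891) = 0.1154
L[2] = -ln(0.844) = 0.1696
L[3] = -ln(1-0.557) = -ln(0.443) = 0.8142
mean = (2.6037 + 0.1154 + 0.1696 + 0.8142)/4 = 0.9257

0.9257


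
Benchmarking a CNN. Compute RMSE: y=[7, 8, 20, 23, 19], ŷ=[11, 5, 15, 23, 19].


MSE = 50/5 = 10
RMSE = √(50/5) = 3.1623

3.1623


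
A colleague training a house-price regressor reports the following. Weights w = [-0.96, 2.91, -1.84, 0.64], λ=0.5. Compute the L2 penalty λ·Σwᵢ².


‖w‖₂² = (-0.96)² + (2.91)² + (-1.84)² + (0.64)²
     = 0.9216 + 8.4681 + 3.3856 + 0.4096
     = 13.1849
λ·‖w‖₂² = 0.5·13.1849 = 6.59245

6.59245


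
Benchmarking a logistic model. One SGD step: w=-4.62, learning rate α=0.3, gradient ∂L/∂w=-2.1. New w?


w_new = w - α·∇
= -4.62 - 0.3·-2.1
= -4.62 + 0.63
= -3.99

-3.99


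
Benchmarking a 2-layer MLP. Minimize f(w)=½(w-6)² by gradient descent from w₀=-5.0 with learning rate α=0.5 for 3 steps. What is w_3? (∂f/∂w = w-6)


step 1: grad = -5-6 = -11; w = -5 - 0.5·(-11) = 0.5
step 2: grad = 0.5-6 = -5.5; w = 0.5 - 0.5·(-5.5) = 3.25
step 3: grad = 3.25-6 = -2.75; w = 3.25 - 0.5·(-2.75) = 4.625

4.625


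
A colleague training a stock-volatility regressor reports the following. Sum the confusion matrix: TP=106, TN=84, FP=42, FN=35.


Total = TP + TN + FP + FN
= 106 + 84 + 42 + 35
= 267
(Predicted positive: 148, predicted negative: 119)

267


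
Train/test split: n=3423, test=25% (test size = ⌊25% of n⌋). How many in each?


Test = ⌊3423·25/100⌋ = 855
Train = 3423 - 855 = 2568

Train: 2568, Test: 855


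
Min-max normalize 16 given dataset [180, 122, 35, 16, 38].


min=16, max=180
(16-16)/(180-16) = 0/164 = 0.0

0.0


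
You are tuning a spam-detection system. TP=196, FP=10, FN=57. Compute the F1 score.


Precision = 196/206 = 0.9515
Recall = 196/253 = 0.7747
F1 = 2·P·R/(P+R) = 2·TP/(2·TP+FP+FN) = 392/(392+10+57) = 392/459 = 0.854

0.854


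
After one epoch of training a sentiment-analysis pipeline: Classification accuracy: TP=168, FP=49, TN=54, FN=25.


Accuracy = (TP+TN)/(TP+TN+FP+FN)
= (168+54)/(296)
= 222/296 = 75.0%

75.0%


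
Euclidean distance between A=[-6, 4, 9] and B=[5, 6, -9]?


d = √((-6-5)² + (4-6)² + (9+ 9)²)
  = √(121 + 4 + 324)
  = √449 = 21.1896

21.1896


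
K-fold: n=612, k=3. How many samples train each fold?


Fold size = 612/3 = 204
Training per fold = 612 - 204 = 408

408


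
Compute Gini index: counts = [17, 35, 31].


Probabilities: [17/83, 35/83, 31/83] ≈ [0.2048, 0.4217, 0.3735]
Σpᵢ² = (289 + 1225 + 961)/83² = 2475/6889
Gini = 1 - Σpᵢ² = 1 - 2475/6889 = 0.6407

0.6407


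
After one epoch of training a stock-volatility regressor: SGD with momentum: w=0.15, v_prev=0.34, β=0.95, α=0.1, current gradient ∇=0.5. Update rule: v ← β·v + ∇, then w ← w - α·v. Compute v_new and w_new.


v_new = 0.95·0.34 + 0.5 = 0.323 + 0.5 = 0.823
w_new = 0.15 - 0.1·0.823 = 0.15 - 0.0823 = 0.0677

v_new=0.823, w_new=0.0677


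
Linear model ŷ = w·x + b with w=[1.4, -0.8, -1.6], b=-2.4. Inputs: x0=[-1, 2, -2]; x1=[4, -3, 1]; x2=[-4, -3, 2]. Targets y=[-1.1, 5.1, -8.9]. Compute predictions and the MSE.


ŷ0 = (1.4)·(-1) + (-0.8)·(2) + (-1.6)·(-2) - 2.4 = -2.2
ŷ1 = (1.4)·(4) + (-0.8)·(-3) + (-1.6)·(1) - 2.4 = 4.0
ŷ2 = (1.4)·(-4) + (-0.8)·(-3) + (-1.6)·(2) - 2.4 = -8.8
errors² = [1.21, 1.21, 0.01]
MSE = 2.4300/3 = 0.81

0.81


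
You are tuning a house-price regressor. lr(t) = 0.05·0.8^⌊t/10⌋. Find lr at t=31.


n_drops = ⌊31/10⌋ = 3
lr = 0.05·0.8^3 = 0.05·0.512 = 0.0256

0.0256


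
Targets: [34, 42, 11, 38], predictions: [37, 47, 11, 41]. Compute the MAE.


Absolute errors: |34-37|=3, |42-47|=5, |11-11|=0, |38-41|=3
Sum = 11
MAE = 11/4 = 11/4

11/4


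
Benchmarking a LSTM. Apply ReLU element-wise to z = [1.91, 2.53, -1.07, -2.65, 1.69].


ReLU(1.91) = max(0, 1.91) = 1.91
ReLU(2.53) = max(0, 2.53) = 2.53
ReLU(-1.07) = max(0, -1.07) = 0.0
ReLU(-2.65) = max(0, -2.65) = 0.0
ReLU(1.69) = max(0, 1.69) = 1.69
result = [1.91, 2.53, 0.0, 0.0, 1.69]

[1.91, 2.53, 0.0, 0.0, 1.69]


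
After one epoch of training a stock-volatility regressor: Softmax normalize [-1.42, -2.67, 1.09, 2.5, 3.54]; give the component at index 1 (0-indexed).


Exponentials: e^-1.42=0.2417, e^-2.67=0.0693, e^1.09=2.9743, e^2.5=12.1825, e^3.54=34.4669
Sum = 49.9347
Softmax = [0.0048, 0.0014, 0.0596, 0.244, 0.6902]
p[1] = 0.0693/49.9347 = 0.0014

0.0014


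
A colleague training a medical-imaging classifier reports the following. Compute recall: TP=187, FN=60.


Recall = TP/(TP+FN)
= 187/(187+60)
= 187/247 = 75.71%

75.71%


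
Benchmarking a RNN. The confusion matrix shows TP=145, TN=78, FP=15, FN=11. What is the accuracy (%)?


Accuracy = (TP+TN)/(TP+TN+FP+FN)
= (145+78)/(249)
= 223/249 = 89.56%

89.56%


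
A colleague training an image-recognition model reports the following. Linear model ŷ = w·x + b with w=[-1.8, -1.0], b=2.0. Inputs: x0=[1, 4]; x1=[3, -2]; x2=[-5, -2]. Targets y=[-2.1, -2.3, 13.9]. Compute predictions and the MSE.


ŷ0 = (-1.8)·(1) + (-1.0)·(4) + 2.0 = -3.8
ŷ1 = (-1.8)·(3) + (-1.0)·(-2) + 2.0 = -1.4
ŷ2 = (-1.8)·(-5) + (-1.0)·(-2) + 2.0 = 13.0
errors² = [2.89, 0.81, 0.81]
MSE = 4.5100/3 = 1.5033

1.5033


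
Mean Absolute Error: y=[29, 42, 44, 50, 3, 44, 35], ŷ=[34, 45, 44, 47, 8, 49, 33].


Absolute errors: |29-34|=5, |42-45|=3, |44-44|=0, |50-47|=3, |3-8|=5, |44-49|=5, |35-33|=2
Sum = 23
MAE = 23/7 = 23/7

23/7


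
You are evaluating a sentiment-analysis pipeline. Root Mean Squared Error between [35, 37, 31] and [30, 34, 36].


MSE = 59/3 = 19.6667
RMSE = √(59/3) = 4.4347

4.4347


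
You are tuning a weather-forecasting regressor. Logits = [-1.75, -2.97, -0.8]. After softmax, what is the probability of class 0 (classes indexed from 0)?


Exponentials: e^-1.75=0.1738, e^-2.97=0.0513, e^-0.8=0.4493
Sum = 0.6744
Softmax = [0.2577, 0.0761, 0.6663]
p[0] = 0.1738/0.6744 = 0.2577

0.2577


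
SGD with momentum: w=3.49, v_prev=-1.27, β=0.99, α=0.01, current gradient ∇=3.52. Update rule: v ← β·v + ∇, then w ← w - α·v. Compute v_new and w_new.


v_new = 0.99·-1.27 + 3.52 = -1.2573 + 3.52 = 2.2627
w_new = 3.49 - 0.01·2.2627 = 3.49 - 0.022627 = 3.467373

v_new=2.2627, w_new=3.467373


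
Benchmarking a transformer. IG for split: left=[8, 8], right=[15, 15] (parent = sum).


Parent = [23, 23], H_parent = 1
H_left = 1 (n=16), H_right = 1 (n=30)
H_children = (16/46)·1 + (30/46)·1 = 1
IG = 1 - 1 = 0.0

0.0


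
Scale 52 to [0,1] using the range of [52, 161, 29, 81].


min=29, max=161
(52-29)/(161-29) = 23/132 = 0.1742

0.1742


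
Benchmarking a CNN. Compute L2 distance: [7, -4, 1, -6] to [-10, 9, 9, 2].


d = √((7+ 10)² + (-4-9)² + (1-9)² + (-6-2)²)
  = √(289 + 169 + 64 + 64)
  = √586 = 24.2074

24.2074


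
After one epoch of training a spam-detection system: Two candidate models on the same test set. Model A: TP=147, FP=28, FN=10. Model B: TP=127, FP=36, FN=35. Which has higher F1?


Model A: P=147/175=0.84, R=147/157=0.9363, F1=2PR/(P+R)=2TP/(2TP+FP+FN)=294/332=0.8855
Model B: P=127/163=0.7791, R=127/162=0.784, F1=2PR/(P+R)=2TP/(2TP+FP+FN)=254/325=0.7815
0.8855 > 0.7815 → Model A

Model A


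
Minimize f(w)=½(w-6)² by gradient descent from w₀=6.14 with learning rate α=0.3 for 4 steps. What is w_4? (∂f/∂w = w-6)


step 1: grad = 6.14-6 = 0.14; w = 6.14 - 0.3·(0.14) = 6.098
step 2: grad = 6.098-6 = 0.098; w = 6.098 - 0.3·(0.098) = 6.0686
step 3: grad = 6.0686-6 = 0.0686; w = 6.0686 - 0.3·(0.0686) = 6.04802
step 4: grad = 6.04802-6 = 0.04802; w = 6.04802 - 0.3·(0.04802) = 6.033614

6.033614


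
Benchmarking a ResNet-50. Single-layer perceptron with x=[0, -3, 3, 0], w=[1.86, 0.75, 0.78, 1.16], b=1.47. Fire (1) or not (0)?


z = (0)·(1.86) + (-3)·(0.75) + (3)·(0.78) + (0)·(1.16) + 1.47
  = 1.56
step(z) = 1 (z≥0)

1


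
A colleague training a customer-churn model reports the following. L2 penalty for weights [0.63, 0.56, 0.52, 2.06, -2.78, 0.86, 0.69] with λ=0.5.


‖w‖₂² = (0.63)² + (0.56)² + (0.52)² + (2.06)² + (-2.78)² + (0.86)² + (0.69)²
     = 0.3969 + 0.3136 + 0.2704 + 4.2436 + 7.7284 + 0.7396 + 0.4761
     = 14.1686
λ·‖w‖₂² = 0.5·14.1686 = 7.0843

7.0843


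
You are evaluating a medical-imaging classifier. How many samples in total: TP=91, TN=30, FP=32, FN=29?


Total = TP + TN + FP + FN
= 91 + 30 + 32 + 29
= 182
(Predicted positive: 123, predicted negative: 59)

182


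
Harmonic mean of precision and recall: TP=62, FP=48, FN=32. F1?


Precision = 62/110 = 0.5636
Recall = 62/94 = 0.6596
F1 = 2·P·R/(P+R) = 2·TP/(2·TP+FP+FN) = 124/(124+48+32) = 124/204 = 0.6078

0.6078


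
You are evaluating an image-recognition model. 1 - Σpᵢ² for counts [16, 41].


Probabilities: [16/57, 41/57] ≈ [0.2807, 0.7193]
Σpᵢ² = (256 + 1681)/57² = 1937/3249
Gini = 1 - Σpᵢ² = 1 - 1937/3249 = 0.4038

0.4038


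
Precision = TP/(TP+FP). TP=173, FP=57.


Precision = TP/(TP+FP)
= 173/(173+57)
= 173/230 = 75.22%

75.22%


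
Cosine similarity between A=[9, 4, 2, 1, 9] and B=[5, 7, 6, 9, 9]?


A·B = 9·5 + 4·7 + 2·6 + 1·9 + 9·9 = 175
‖A‖ = √183 = 13.5277, ‖B‖ = √272 = 16.4924
cos = 175/(√183·√272) = 175/√49776 = 0.7844

0.7844


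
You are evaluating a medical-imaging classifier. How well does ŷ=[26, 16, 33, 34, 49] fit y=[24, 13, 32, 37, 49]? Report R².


ȳ = 31
SS_res = Σ(y-ŷ)² = 23
SS_tot = Σ(y-ȳ)² = 734
R² = 1 - SS_res/SS_tot = 1 - 0.0313 = 0.9687

0.9687


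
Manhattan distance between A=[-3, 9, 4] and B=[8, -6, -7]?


d = |-3-8| + |9+ 6| + |4+ 7|
  = 11 + 15 + 11
  = 37

37


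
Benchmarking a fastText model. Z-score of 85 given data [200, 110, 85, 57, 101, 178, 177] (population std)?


μ = 129.7143, σ = 50.7197
z = (85 - 129.7143)/50.7197 = -0.8816

-0.8816


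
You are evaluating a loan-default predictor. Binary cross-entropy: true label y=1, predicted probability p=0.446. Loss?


BCE = -[y·ln(p) + (1-y)·ln(1-p)]
= -1·ln(0.446) - 0
= -ln(0.446) = 0.8074

0.8074


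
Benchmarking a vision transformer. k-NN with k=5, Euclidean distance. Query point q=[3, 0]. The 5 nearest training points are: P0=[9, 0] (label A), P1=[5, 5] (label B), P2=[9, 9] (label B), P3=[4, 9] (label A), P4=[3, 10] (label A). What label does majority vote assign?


d(q,P0) = 6.0  (label A)
d(q,P1) = 5.3852  (label B)
d(q,P2) = 10.8167  (label B)
d(q,P3) = 9.0554  (label A)
d(q,P4) = 10.0  (label A)
Votes: A=3, B=2
Majority → A

A


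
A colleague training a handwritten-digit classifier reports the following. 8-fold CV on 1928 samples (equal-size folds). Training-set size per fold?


Fold size = 1928/8 = 241
Training per fold = 1928 - 241 = 1687

1687


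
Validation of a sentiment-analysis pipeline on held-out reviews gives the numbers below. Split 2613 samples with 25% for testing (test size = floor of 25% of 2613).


Test = ⌊2613·25/100⌋ = 653
Train = 2613 - 653 = 1960

Train: 1960, Test: 653


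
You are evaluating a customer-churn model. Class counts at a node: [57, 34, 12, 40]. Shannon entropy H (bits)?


Probabilities: [57/143, 34/143, 12/143, 40/143] ≈ [0.3986, 0.2378, 0.0839, 0.2797]
H = -((57/143)·log₂(57/143) + (34/143)·log₂(34/143) + (12/143)·log₂(12/143) + (40/143)·log₂(40/143))
  = 1.8358 bits

1.8358 bits


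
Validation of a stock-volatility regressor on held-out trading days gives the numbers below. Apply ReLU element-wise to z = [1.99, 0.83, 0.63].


ReLU(1.99) = max(0, 1.99) = 1.99
ReLU(0.83) = max(0, 0.83) = 0.83
ReLU(0.63) = max(0, 0.63) = 0.63
result = [1.99, 0.83, 0.63]

[1.99, 0.83, 0.63]


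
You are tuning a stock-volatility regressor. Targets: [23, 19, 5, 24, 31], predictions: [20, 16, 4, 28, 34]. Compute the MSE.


Squared errors: (23-20)²=9, (19-16)²=9, (5-4)²=1, (24-28)²=16, (31-34)²=9
Sum = 44
MSE = 44/5 = 44/5

44/5


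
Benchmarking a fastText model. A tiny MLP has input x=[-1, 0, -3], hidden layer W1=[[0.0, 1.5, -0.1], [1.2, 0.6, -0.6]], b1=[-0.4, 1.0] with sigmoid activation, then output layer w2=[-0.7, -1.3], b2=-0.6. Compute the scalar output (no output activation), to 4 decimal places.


z1[0] = (0.0)·(-1) + (1.5)·(0) + (-0.1)·(-3) - 0.4 = -0.1
z1[1] = (1.2)·(-1) + (0.6)·(0) + (-0.6)·(-3) + 1.0 = 1.6
h = sigmoid(z1) = [0.475, 0.832]
output = (-0.7)·(0.475) + (-1.3)·(0.832) - 0.6 = -2.0141

-2.0141


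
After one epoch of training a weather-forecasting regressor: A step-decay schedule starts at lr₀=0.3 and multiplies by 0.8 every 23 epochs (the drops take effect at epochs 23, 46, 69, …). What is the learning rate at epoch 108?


n_drops = ⌊108/23⌋ = 4
lr = 0.3·0.8^4 = 0.3·0.4096 = 0.12288

0.12288


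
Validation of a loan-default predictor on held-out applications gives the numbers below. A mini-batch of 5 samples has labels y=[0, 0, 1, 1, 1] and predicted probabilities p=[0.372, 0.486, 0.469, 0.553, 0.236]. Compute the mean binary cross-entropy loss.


L[0] = -ln(1-0.372) = -ln(0.628) = 0.4652
L[1] = -ln(1-0.486) = -ln(0.514) = 0.6655
L[2] = -ln(0.469) = 0.7572
L[3] = -ln(0.553) = 0.5924
L[4] = -ln(0.236) = 1.4439
mean = (0.4652 + 0.6655 + 0.7572 + 0.5924 + 1.4439)/5 = 0.7848

0.7848


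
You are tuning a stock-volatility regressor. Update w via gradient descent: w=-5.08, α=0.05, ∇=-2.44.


w_new = w - α·∇
= -5.08 - 0.05·-2.44
= -5.08 + 0.122
= -4.958

-4.958


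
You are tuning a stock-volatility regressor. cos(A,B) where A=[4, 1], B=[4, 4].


A·B = 4·4 + 1·4 = 20
‖A‖ = √17 = 4.1231, ‖B‖ = √32 = 5.6569
cos = 20/(√17·√32) = 20/√544 = 0.8575

0.8575


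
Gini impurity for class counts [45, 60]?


Probabilities: [45/105, 60/105] ≈ [0.4286, 0.5714]
Σpᵢ² = (2025 + 3600)/105² = 5625/11025
Gini = 1 - Σpᵢ² = 1 - 5625/11025 = 0.4898

0.4898


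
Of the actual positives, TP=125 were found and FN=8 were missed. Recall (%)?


Recall = TP/(TP+FN)
= 125/(125+8)
= 125/133 = 93.98%

93.98%


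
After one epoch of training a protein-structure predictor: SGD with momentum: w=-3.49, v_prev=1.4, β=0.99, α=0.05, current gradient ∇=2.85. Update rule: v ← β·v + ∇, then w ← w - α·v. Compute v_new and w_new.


v_new = 0.99·1.4 + 2.85 = 1.386 + 2.85 = 4.236
w_new = -3.49 - 0.05·4.236 = -3.49 - 0.2118 = -3.7018

v_new=4.236, w_new=-3.7018


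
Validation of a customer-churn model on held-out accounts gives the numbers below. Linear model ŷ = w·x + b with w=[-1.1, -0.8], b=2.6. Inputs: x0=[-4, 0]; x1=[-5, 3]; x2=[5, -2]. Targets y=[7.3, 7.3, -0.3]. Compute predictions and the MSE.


ŷ0 = (-1.1)·(-4) + (-0.8)·(0) + 2.6 = 7.0
ŷ1 = (-1.1)·(-5) + (-0.8)·(3) + 2.6 = 5.7
ŷ2 = (-1.1)·(5) + (-0.8)·(-2) + 2.6 = -1.3
errors² = [0.09, 2.56, 1.0]
MSE = 3.6500/3 = 1.2167

1.2167


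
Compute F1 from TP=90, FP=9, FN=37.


Precision = 90/99 = 0.9091
Recall = 90/127 = 0.7087
F1 = 2·P·R/(P+R) = 2·TP/(2·TP+FP+FN) = 180/(180+9+37) = 180/226 = 0.7965

0.7965


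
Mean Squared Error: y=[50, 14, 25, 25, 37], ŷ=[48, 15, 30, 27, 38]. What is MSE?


Squared errors: (50-48)²=4, (14-15)²=1, (25-30)²=25, (25-27)²=4, (37-38)²=1
Sum = 35
MSE = 35/5 = 7

7


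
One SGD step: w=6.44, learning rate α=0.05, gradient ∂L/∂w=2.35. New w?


w_new = w - α·∇
= 6.44 - 0.05·2.35
= 6.44 - 0.1175
= 6.3225

6.3225


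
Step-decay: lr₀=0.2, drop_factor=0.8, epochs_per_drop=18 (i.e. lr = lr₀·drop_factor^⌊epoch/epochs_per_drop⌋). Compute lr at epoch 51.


n_drops = ⌊51/18⌋ = 2
lr = 0.2·0.8^2 = 0.2·0.64 = 0.128

0.128


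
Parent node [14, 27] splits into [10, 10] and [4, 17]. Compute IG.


Parent = [14, 27], H_parent = 0.9262
H_left = 1 (n=20), H_right = 0.7025 (n=21)
H_children = (20/41)·1 + (21/41)·0.7025 = 0.8476
IG = 0.9262 - 0.8476 = 0.0786

0.0786


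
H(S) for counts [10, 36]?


Probabilities: [10/46, 36/46] ≈ [0.2174, 0.7826]
H = -((10/46)·log₂(10/46) + (36/46)·log₂(36/46))
  = 0.7554 bits

0.7554 bits


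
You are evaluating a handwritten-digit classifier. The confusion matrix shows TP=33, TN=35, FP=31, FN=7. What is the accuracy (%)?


Accuracy = (TP+TN)/(TP+TN+FP+FN)
= (33+35)/(106)
= 68/106 = 64.15%

64.15%


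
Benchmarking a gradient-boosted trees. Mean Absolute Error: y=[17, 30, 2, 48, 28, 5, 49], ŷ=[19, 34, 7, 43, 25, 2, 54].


Absolute errors: |17-19|=2, |30-34|=4, |2-7|=5, |48-43|=5, |28-25|=3, |5-2|=3, |49-54|=5
Sum = 27
MAE = 27/7 = 27/7

27/7


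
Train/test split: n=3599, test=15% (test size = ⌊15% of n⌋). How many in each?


Test = ⌊3599·15/100⌋ = 539
Train = 3599 - 539 = 3060

Train: 3060, Test: 539


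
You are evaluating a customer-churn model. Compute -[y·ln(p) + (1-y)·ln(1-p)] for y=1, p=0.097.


BCE = -[y·ln(p) + (1-y)·ln(1-p)]
= -1·ln(0.097) - 0
= -ln(0.097) = 2.333

2.333


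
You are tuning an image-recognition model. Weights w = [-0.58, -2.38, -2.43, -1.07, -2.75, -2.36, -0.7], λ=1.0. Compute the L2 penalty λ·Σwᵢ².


‖w‖₂² = (-0.58)² + (-2.38)² + (-2.43)² + (-1.07)² + (-2.75)² + (-2.36)² + (-0.7)²
     = 0.3364 + 5.6644 + 5.9049 + 1.1449 + 7.5625 + 5.5696 + 0.49
     = 26.6727
λ·‖w‖₂² = 1.0·26.6727 = 26.6727

26.6727


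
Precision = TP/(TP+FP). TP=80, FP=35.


Precision = TP/(TP+FP)
= 80/(80+35)
= 80/115 = 69.57%

69.57%


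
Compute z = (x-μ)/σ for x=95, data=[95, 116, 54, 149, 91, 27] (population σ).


μ = 88.6667, σ = 39.6597
z = (95 - 88.6667)/39.6597 = 0.1597

0.1597


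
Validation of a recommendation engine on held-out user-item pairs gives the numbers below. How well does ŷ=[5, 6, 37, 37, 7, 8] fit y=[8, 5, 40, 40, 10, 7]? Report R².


ȳ = 18.3333
SS_res = Σ(y-ŷ)² = 38
SS_tot = Σ(y-ȳ)² = 1421.33
R² = 1 - SS_res/SS_tot = 1 - 0.0267 = 0.9733

0.9733


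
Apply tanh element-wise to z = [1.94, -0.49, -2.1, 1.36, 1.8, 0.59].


tanh(1.94) = 0.9595
tanh(-0.49) = -0.4542
tanh(-2.1) = -0.9705
tanh(1.36) = 0.8764
tanh(1.8) = 0.9468
tanh(0.59) = 0.5299
result = [0.9595, -0.4542, -0.9705, 0.8764, 0.9468, 0.5299]

[0.9595, -0.4542, -0.9705, 0.8764, 0.9468, 0.5299]


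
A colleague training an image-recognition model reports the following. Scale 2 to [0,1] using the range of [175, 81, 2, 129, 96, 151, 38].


min=2, max=175
(2-2)/(175-2) = 0/173 = 0.0

0.0


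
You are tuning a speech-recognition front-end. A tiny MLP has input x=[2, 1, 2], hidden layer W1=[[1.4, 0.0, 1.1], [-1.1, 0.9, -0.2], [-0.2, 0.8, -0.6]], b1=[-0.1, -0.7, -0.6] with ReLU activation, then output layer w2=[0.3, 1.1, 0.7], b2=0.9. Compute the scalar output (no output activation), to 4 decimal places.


z1[0] = (1.4)·(2) + (0.0)·(1) + (1.1)·(2) - 0.1 = 4.9
z1[1] = (-1.1)·(2) + (0.9)·(1) + (-0.2)·(2) - 0.7 = -2.4
z1[2] = (-0.2)·(2) + (0.8)·(1) + (-0.6)·(2) - 0.6 = -1.4
h = ReLU(z1) = [4.9, 0.0, 0.0]
output = (0.3)·(4.9) + (1.1)·(0.0) + (0.7)·(0.0) + 0.9 = 2.37

2.37


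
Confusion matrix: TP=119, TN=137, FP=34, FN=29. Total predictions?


Total = TP + TN + FP + FN
= 119 + 137 + 34 + 29
= 319
(Predicted positive: 153, predicted negative: 166)

319


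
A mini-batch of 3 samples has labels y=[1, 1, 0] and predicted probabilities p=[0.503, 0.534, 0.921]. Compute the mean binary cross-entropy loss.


L[0] = -ln(0.503) = 0.6872
L[1] = -ln(0.534) = 0.6274
L[2] = -ln(1-0.921) = -ln(0.079) = 2.5383
mean = (0.6872 + 0.6274 + 2.5383)/3 = 1.2843

1.2843


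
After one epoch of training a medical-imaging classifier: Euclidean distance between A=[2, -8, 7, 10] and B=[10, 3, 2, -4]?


d = √((2-10)² + (-8-3)² + (7-2)² + (10+ 4)²)
  = √(64 + 121 + 25 + 196)
  = √406 = 20.1494

20.1494


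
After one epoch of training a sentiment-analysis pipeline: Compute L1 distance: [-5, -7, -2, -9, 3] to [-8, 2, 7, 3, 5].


d = |-5+ 8| + |-7-2| + |-2-7| + |-9-3| + |3-5|
  = 3 + 9 + 9 + 12 + 2
  = 35

35


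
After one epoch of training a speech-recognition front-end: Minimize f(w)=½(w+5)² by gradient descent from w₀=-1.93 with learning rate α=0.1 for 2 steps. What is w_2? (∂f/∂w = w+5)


step 1: grad = -1.93+5 = 3.07; w = -1.93 - 0.1·(3.07) = -2.237
step 2: grad = -2.237+5 = 2.763; w = -2.237 - 0.1·(2.763) = -2.5133

-2.5133


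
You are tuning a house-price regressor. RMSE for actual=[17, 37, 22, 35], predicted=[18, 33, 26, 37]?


MSE = 37/4 = 9.25
RMSE = √(37/4) = 3.0414

3.0414


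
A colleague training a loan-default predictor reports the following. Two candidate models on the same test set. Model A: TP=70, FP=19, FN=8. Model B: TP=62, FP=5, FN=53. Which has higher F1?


Model A: P=70/89=0.7865, R=70/78=0.8974, F1=2PR/(P+R)=2TP/(2TP+FP+FN)=140/167=0.8383
Model B: P=62/67=0.9254, R=62/115=0.5391, F1=2PR/(P+R)=2TP/(2TP+FP+FN)=124/182=0.6813
0.8383 > 0.6813 → Model A

Model A


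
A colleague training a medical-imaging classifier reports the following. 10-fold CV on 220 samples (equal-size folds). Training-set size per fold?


Fold size = 220/10 = 22
Training per fold = 220 - 22 = 198

198


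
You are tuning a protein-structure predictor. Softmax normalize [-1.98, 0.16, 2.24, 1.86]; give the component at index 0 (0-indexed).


Exponentials: e^-1.98=0.1381, e^0.16=1.1735, e^2.24=9.3933, e^1.86=6.4237
Sum = 17.1286
Softmax = [0.0081, 0.0685, 0.5484, 0.375]
p[0] = 0.1381/17.1286 = 0.0081

0.0081


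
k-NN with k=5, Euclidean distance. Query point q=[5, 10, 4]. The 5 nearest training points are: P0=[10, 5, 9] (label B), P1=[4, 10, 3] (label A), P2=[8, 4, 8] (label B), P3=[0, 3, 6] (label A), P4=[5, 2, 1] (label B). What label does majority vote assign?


d(q,P0) = 8.6603  (label B)
d(q,P1) = 1.4142  (label A)
d(q,P2) = 7.8102  (label B)
d(q,P3) = 8.8318  (label A)
d(q,P4) = 8.544  (label B)
Votes: A=2, B=3
Majority → B

B


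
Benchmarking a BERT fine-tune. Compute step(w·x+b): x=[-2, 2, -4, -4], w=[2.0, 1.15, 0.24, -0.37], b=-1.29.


z = (-2)·(2.0) + (2)·(1.15) + (-4)·(0.24) + (-4)·(-0.37) - 1.29
  = -2.47
step(z) = 0 (z<0)

0


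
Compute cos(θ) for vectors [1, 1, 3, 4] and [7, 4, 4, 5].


A·B = 1·7 + 1·4 + 3·4 + 4·5 = 43
‖A‖ = √27 = 5.1962, ‖B‖ = √106 = 10.2956
cos = 43/(√27·√106) = 43/√2862 = 0.8038

0.8038


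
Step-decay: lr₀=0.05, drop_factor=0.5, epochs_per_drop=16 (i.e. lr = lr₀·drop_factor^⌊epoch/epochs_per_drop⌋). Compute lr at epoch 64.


n_drops = ⌊64/16⌋ = 4
lr = 0.05·0.5^4 = 0.05·0.0625 = 0.003125

0.003125


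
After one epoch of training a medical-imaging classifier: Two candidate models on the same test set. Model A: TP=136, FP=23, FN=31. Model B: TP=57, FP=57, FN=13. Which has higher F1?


Model A: P=136/159=0.8553, R=136/167=0.8144, F1=2PR/(P+R)=2TP/(2TP+FP+FN)=272/326=0.8344
Model B: P=57/114=0.5, R=57/70=0.8143, F1=2PR/(P+R)=2TP/(2TP+FP+FN)=114/184=0.6196
0.8344 > 0.6196 → Model A

Model A


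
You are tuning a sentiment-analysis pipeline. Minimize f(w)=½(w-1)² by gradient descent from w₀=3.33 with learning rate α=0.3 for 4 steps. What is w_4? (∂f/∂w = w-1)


step 1: grad = 3.33-1 = 2.33; w = 3.33 - 0.3·(2.33) = 2.631
step 2: grad = 2.631-1 = 1.631; w = 2.631 - 0.3·(1.631) = 2.1417
step 3: grad = 2.1417-1 = 1.1417; w = 2.1417 - 0.3·(1.1417) = 1.79919
step 4: grad = 1.79919-1 = 0.79919; w = 1.79919 - 0.3·(0.79919) = 1.559433

1.559433


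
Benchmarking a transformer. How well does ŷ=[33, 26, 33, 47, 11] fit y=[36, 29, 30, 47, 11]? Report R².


ȳ = 30.6
SS_res = Σ(y-ŷ)² = 27
SS_tot = Σ(y-ȳ)² = 685.2
R² = 1 - SS_res/SS_tot = 1 - 0.0394 = 0.9606

0.9606


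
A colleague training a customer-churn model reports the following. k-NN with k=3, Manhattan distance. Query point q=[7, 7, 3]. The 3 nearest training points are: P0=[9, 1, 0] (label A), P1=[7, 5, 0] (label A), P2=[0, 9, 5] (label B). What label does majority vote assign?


d(q,P0) = 11  (label A)
d(q,P1) = 5  (label A)
d(q,P2) = 11  (label B)
Votes: A=2, B=1
Majority → A

A


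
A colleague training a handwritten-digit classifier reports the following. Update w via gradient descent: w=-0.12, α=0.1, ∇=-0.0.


w_new = w - α·∇
= -0.12 - 0.1·-0.0
= -0.12 - 0
= -0.12

-0.12


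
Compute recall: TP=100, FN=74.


Recall = TP/(TP+FN)
= 100/(100+74)
= 100/174 = 57.47%

57.47%


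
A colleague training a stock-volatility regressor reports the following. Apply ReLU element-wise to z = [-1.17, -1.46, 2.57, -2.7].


ReLU(-1.17) = max(0, -1.17) = 0.0
ReLU(-1.46) = max(0, -1.46) = 0.0
ReLU(2.57) = max(0, 2.57) = 2.57
ReLU(-2.7) = max(0, -2.7) = 0.0
result = [0.0, 0.0, 2.57, 0.0]

[0.0, 0.0, 2.57, 0.0]


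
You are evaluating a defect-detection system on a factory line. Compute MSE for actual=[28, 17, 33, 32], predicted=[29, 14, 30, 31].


Squared errors: (28-29)²=1, (17-14)²=9, (33-30)²=9, (32-31)²=1
Sum = 20
MSE = 20/4 = 5

5


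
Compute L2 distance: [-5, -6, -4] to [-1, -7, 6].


d = √((-5+ 1)² + (-6+ 7)² + (-4-6)²)
  = √(16 + 1 + 100)
  = √117 = 10.8167

10.8167


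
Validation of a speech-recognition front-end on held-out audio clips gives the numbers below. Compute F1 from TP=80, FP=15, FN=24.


Precision = 80/95 = 0.8421
Recall = 80/104 = 0.7692
F1 = 2·P·R/(P+R) = 2·TP/(2·TP+FP+FN) = 160/(160+15+24) = 160/199 = 0.804

0.804


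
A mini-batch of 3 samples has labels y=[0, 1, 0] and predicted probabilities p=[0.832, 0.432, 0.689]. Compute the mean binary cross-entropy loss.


L[0] = -ln(1-0.832) = -ln(0.168) = 1.7838
L[1] = -ln(0.432) = 0.8393
L[2] = -ln(1-0.689) = -ln(0.311) = 1.168
mean = (1.7838 + 0.8393 + 1.168)/3 = 1.2637

1.2637


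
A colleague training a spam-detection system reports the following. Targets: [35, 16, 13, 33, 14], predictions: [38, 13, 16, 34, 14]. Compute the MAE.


Absolute errors: |35-38|=3, |16-13|=3, |13-16|=3, |33-34|=1, |14-14|=0
Sum = 10
MAE = 10/5 = 2

2


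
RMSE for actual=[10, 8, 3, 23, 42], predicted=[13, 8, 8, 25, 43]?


MSE = 39/5 = 7.8
RMSE = √(39/5) = 2.7928

2.7928


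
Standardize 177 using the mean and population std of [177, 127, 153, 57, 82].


μ = 119.2, σ = 44.2647
z = (177 - 119.2)/44.2647 = 1.3058

1.3058


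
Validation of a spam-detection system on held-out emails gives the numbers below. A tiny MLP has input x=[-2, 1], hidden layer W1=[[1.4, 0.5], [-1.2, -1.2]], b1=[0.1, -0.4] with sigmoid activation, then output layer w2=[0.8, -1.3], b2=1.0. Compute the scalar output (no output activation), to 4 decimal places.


z1[0] = (1.4)·(-2) + (0.5)·(1) + 0.1 = -2.2
z1[1] = (-1.2)·(-2) + (-1.2)·(1) - 0.4 = 0.8
h = sigmoid(z1) = [0.0998, 0.69]
output = (0.8)·(0.0998) + (-1.3)·(0.69) + 1.0 = 0.1828

0.1828


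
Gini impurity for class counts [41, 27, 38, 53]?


Probabilities: [41/159, 27/159, 38/159, 53/159] ≈ [0.2579, 0.1698, 0.239, 0.3333]
Σpᵢ² = (1681 + 729 + 1444 + 2809)/159² = 6663/25281
Gini = 1 - Σpᵢ² = 1 - 6663/25281 = 0.7364

0.7364


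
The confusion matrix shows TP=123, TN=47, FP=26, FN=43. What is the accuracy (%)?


Accuracy = (TP+TN)/(TP+TN+FP+FN)
= (123+47)/(239)
= 170/239 = 71.13%

71.13%


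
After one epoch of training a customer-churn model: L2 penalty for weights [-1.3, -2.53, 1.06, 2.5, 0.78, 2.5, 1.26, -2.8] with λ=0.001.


‖w‖₂² = (-1.3)² + (-2.53)² + (1.06)² + (2.5)² + (0.78)² + (2.5)² + (1.26)² + (-2.8)²
     = 1.69 + 6.4009 + 1.1236 + 6.25 + 0.6084 + 6.25 + 1.5876 + 7.84
     = 31.7505
λ·‖w‖₂² = 0.001·31.7505 = 0.031751

0.031751


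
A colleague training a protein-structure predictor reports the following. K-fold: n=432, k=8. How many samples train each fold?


Fold size = 432/8 = 54
Training per fold = 432 - 54 = 378

378


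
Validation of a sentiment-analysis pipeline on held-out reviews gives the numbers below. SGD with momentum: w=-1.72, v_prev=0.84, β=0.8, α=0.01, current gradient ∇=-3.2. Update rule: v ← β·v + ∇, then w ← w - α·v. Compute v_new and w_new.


v_new = 0.8·0.84 - 3.2 = 0.672 - 3.2 = -2.528
w_new = -1.72 - 0.01·-2.528 = -1.72 + 0.02528 = -1.69472

v_new=-2.528, w_new=-1.69472


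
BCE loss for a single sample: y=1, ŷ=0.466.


BCE = -[y·ln(p) + (1-y)·ln(1-p)]
= -1·ln(0.466) - 0
= -ln(0.466) = 0.7636

0.7636


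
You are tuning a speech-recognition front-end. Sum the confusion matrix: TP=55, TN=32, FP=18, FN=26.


Total = TP + TN + FP + FN
= 55 + 32 + 18 + 26
= 131
(Predicted positive: 73, predicted negative: 58)

131


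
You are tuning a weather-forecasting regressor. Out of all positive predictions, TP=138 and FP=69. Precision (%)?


Precision = TP/(TP+FP)
= 138/(138+69)
= 138/207 = 66.67%

66.67%


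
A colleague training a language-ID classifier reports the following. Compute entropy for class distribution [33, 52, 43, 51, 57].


Probabilities: [33/236, 52/236, 43/236, 51/236, 57/236] ≈ [0.1398, 0.2203, 0.1822, 0.2161, 0.2415]
H = -((33/236)·log₂(33/236) + (52/236)·log₂(52/236) + (43/236)·log₂(43/236) + (51/236)·log₂(51/236) + (57/236)·log₂(57/236))
  = 2.298 bits

2.298 bits
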